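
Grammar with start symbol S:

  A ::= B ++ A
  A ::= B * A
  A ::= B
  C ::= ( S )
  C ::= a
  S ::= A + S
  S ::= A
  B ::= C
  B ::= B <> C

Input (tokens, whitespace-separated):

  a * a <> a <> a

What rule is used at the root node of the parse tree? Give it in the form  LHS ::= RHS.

S ::= A

[S [A [B [C a]] * [A [B [B [B [C a]] <> [C a]] <> [C a]]]]]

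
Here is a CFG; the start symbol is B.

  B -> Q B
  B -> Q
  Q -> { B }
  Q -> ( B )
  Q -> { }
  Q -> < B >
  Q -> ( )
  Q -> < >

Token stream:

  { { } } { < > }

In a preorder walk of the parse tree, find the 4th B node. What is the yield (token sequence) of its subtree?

[B [Q { [B [Q { }]] }] [B [Q { [B [Q < >]] }]]]

< >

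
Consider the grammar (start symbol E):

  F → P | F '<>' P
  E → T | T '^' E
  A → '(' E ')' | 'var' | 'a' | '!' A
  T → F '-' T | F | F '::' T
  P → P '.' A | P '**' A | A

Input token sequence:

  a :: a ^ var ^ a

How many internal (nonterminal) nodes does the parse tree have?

19

[E [T [F [P [A a]]] :: [T [F [P [A a]]]]] ^ [E [T [F [P [A var]]]] ^ [E [T [F [P [A a]]]]]]]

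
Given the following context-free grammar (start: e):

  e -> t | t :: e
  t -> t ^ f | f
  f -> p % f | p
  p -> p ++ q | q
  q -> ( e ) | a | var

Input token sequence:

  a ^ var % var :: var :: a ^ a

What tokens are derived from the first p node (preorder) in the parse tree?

a

[e [t [t [f [p [q a]]]] ^ [f [p [q var]] % [f [p [q var]]]]] :: [e [t [f [p [q var]]]] :: [e [t [t [f [p [q a]]]] ^ [f [p [q a]]]]]]]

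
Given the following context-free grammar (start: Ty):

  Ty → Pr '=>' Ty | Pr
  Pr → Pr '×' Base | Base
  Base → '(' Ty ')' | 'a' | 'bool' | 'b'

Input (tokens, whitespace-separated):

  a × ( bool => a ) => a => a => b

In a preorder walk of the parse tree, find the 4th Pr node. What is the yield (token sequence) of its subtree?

[Ty [Pr [Pr [Base a]] × [Base ( [Ty [Pr [Base bool]] => [Ty [Pr [Base a]]]] )]] => [Ty [Pr [Base a]] => [Ty [Pr [Base a]] => [Ty [Pr [Base b]]]]]]

a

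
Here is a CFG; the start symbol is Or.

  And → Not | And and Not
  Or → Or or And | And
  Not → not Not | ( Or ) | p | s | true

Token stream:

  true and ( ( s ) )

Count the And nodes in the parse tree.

4

[Or [And [And [Not true]] and [Not ( [Or [And [Not ( [Or [And [Not s]]] )]]] )]]]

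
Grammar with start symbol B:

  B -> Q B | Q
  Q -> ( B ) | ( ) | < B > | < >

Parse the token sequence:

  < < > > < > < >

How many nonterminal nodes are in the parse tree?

[B [Q < [B [Q < >]] >] [B [Q < >] [B [Q < >]]]]

8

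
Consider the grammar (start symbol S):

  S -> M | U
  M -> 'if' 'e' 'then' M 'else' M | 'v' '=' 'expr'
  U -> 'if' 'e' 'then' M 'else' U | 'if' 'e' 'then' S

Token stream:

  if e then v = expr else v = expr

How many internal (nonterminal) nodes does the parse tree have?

4

[S [M if e then [M v = expr] else [M v = expr]]]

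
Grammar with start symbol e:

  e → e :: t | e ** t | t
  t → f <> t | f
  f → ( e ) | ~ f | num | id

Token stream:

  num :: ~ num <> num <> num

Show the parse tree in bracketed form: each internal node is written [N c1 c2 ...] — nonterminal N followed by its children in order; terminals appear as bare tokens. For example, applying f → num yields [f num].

e
e :: t
t :: t
f :: t
num :: t
num :: f <> t
num :: ~ f <> t
num :: ~ num <> t
num :: ~ num <> f <> t
num :: ~ num <> num <> t
num :: ~ num <> num <> f
num :: ~ num <> num <> num

[e [e [t [f num]]] :: [t [f ~ [f num]] <> [t [f num] <> [t [f num]]]]]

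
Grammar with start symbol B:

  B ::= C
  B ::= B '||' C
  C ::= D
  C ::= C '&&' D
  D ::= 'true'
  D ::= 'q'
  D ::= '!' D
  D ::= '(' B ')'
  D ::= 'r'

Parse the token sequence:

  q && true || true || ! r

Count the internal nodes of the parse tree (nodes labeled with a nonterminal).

[B [B [B [C [C [D q]] && [D true]]] || [C [D true]]] || [C [D ! [D r]]]]

12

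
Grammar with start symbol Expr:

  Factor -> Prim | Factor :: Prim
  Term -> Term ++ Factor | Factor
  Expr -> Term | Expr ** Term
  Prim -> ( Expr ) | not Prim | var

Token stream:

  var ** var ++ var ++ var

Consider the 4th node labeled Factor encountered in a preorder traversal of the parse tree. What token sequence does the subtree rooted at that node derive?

var

[Expr [Expr [Term [Factor [Prim var]]]] ** [Term [Term [Term [Factor [Prim var]]] ++ [Factor [Prim var]]] ++ [Factor [Prim var]]]]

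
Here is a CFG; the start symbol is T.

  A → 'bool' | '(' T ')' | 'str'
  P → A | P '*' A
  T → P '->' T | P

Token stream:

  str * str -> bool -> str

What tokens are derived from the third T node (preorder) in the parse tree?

[T [P [P [A str]] * [A str]] -> [T [P [A bool]] -> [T [P [A str]]]]]

str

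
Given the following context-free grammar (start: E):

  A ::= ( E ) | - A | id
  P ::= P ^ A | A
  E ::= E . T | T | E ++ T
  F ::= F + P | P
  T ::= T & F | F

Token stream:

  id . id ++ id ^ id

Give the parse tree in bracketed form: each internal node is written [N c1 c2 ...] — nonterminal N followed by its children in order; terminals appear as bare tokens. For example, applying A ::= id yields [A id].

E
E ++ T
E . T ++ T
T . T ++ T
F . T ++ T
P . T ++ T
A . T ++ T
id . T ++ T
id . F ++ T
id . P ++ T
id . A ++ T
id . id ++ T
id . id ++ F
id . id ++ P
id . id ++ P ^ A
id . id ++ A ^ A
id . id ++ id ^ A
id . id ++ id ^ id

[E [E [E [T [F [P [A id]]]]] . [T [F [P [A id]]]]] ++ [T [F [P [P [A id]] ^ [A id]]]]]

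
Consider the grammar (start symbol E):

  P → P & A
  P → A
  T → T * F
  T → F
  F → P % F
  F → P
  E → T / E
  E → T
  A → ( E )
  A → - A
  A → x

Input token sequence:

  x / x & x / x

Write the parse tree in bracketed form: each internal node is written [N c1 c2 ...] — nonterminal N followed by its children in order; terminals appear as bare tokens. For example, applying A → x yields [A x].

E
T / E
F / E
P / E
A / E
x / E
x / T / E
x / F / E
x / P / E
x / P & A / E
x / A & A / E
x / x & A / E
x / x & x / E
x / x & x / T
x / x & x / F
x / x & x / P
x / x & x / A
x / x & x / x

[E [T [F [P [A x]]]] / [E [T [F [P [P [A x]] & [A x]]]] / [E [T [F [P [A x]]]]]]]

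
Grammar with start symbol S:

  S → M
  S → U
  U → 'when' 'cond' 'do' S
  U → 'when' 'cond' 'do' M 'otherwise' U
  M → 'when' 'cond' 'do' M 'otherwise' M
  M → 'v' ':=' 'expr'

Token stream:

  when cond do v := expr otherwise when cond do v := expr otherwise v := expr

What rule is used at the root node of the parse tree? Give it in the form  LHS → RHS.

[S [M when cond do [M v := expr] otherwise [M when cond do [M v := expr] otherwise [M v := expr]]]]

S → M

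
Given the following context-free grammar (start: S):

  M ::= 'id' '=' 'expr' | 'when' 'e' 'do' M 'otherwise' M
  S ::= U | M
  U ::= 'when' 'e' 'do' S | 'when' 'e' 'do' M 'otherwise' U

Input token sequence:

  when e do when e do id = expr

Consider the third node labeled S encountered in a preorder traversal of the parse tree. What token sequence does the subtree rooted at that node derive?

id = expr

[S [U when e do [S [U when e do [S [M id = expr]]]]]]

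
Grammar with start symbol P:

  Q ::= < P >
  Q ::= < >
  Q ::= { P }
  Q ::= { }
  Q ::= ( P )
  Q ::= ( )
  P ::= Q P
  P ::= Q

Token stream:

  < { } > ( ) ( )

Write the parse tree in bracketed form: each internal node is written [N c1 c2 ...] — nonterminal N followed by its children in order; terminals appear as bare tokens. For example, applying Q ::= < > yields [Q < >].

P
Q P
< P > P
< Q > P
< { } > P
< { } > Q P
< { } > ( ) P
< { } > ( ) Q
< { } > ( ) ( )

[P [Q < [P [Q { }]] >] [P [Q ( )] [P [Q ( )]]]]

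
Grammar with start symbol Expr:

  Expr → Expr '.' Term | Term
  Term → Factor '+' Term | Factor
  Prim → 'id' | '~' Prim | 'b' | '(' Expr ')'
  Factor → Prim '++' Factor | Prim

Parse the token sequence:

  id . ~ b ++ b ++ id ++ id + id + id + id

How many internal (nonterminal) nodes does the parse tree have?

24

[Expr [Expr [Term [Factor [Prim id]]]] . [Term [Factor [Prim ~ [Prim b]] ++ [Factor [Prim b] ++ [Factor [Prim id] ++ [Factor [Prim id]]]]] + [Term [Factor [Prim id]] + [Term [Factor [Prim id]] + [Term [Factor [Prim id]]]]]]]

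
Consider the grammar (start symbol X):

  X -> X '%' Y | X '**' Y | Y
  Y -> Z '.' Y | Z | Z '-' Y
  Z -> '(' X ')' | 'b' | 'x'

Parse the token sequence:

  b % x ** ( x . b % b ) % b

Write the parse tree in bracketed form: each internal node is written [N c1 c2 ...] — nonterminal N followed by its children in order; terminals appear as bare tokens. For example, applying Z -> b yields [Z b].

[X [X [X [X [Y [Z b]]] % [Y [Z x]]] ** [Y [Z ( [X [X [Y [Z x] . [Y [Z b]]]] % [Y [Z b]]] )]]] % [Y [Z b]]]

X
X % Y
X ** Y % Y
X % Y ** Y % Y
Y % Y ** Y % Y
Z % Y ** Y % Y
b % Y ** Y % Y
b % Z ** Y % Y
b % x ** Y % Y
b % x ** Z % Y
b % x ** ( X ) % Y
b % x ** ( X % Y ) % Y
b % x ** ( Y % Y ) % Y
b % x ** ( Z . Y % Y ) % Y
b % x ** ( x . Y % Y ) % Y
b % x ** ( x . Z % Y ) % Y
b % x ** ( x . b % Y ) % Y
b % x ** ( x . b % Z ) % Y
b % x ** ( x . b % b ) % Y
b % x ** ( x . b % b ) % Z
b % x ** ( x . b % b ) % b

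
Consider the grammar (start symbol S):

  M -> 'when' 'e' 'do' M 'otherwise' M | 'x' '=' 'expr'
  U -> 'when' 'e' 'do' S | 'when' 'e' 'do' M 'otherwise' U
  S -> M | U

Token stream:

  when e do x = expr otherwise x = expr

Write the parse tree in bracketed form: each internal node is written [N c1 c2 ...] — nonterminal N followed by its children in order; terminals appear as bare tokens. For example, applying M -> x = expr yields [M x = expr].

S
M
when e do M otherwise M
when e do x = expr otherwise M
when e do x = expr otherwise x = expr

[S [M when e do [M x = expr] otherwise [M x = expr]]]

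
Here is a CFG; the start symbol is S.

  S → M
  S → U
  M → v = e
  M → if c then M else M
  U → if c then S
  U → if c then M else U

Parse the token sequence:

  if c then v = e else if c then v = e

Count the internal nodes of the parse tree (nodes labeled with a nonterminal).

6

[S [U if c then [M v = e] else [U if c then [S [M v = e]]]]]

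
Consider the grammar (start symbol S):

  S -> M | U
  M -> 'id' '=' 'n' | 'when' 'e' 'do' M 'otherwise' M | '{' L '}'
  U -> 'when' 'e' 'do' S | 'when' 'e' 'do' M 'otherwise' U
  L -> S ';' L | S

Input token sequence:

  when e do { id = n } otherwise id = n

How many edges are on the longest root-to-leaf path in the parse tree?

6

[S [M when e do [M { [L [S [M id = n]]] }] otherwise [M id = n]]]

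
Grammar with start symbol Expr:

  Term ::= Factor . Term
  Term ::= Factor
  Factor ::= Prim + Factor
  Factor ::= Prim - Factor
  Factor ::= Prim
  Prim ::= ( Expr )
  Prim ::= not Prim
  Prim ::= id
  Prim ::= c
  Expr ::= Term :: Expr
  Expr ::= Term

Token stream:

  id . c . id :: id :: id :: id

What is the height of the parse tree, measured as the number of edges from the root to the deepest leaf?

[Expr [Term [Factor [Prim id]] . [Term [Factor [Prim c]] . [Term [Factor [Prim id]]]]] :: [Expr [Term [Factor [Prim id]]] :: [Expr [Term [Factor [Prim id]]] :: [Expr [Term [Factor [Prim id]]]]]]]

7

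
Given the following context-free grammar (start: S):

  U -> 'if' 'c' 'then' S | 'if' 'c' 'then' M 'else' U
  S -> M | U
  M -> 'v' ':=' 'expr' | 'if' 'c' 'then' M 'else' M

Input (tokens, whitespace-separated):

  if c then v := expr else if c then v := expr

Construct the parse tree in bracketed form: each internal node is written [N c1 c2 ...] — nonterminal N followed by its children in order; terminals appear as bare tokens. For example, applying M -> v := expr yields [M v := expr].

[S [U if c then [M v := expr] else [U if c then [S [M v := expr]]]]]

S
U
if c then M else U
if c then v := expr else U
if c then v := expr else if c then S
if c then v := expr else if c then M
if c then v := expr else if c then v := expr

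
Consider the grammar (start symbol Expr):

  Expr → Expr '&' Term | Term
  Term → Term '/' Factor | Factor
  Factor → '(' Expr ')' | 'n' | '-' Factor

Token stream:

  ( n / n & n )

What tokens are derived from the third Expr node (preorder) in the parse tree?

[Expr [Term [Factor ( [Expr [Expr [Term [Term [Factor n]] / [Factor n]]] & [Term [Factor n]]] )]]]

n / n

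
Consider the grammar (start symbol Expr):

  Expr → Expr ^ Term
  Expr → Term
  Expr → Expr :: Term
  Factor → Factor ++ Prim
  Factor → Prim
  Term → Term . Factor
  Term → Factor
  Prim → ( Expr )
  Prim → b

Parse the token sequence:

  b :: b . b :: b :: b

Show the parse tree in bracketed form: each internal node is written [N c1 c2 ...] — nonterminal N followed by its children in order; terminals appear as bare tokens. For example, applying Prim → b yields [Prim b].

Expr
Expr :: Term
Expr :: Term :: Term
Expr :: Term :: Term :: Term
Term :: Term :: Term :: Term
Factor :: Term :: Term :: Term
Prim :: Term :: Term :: Term
b :: Term :: Term :: Term
b :: Term . Factor :: Term :: Term
b :: Factor . Factor :: Term :: Term
b :: Prim . Factor :: Term :: Term
b :: b . Factor :: Term :: Term
b :: b . Prim :: Term :: Term
b :: b . b :: Term :: Term
b :: b . b :: Factor :: Term
b :: b . b :: Prim :: Term
b :: b . b :: b :: Term
b :: b . b :: b :: Factor
b :: b . b :: b :: Prim
b :: b . b :: b :: b

[Expr [Expr [Expr [Expr [Term [Factor [Prim b]]]] :: [Term [Term [Factor [Prim b]]] . [Factor [Prim b]]]] :: [Term [Factor [Prim b]]]] :: [Term [Factor [Prim b]]]]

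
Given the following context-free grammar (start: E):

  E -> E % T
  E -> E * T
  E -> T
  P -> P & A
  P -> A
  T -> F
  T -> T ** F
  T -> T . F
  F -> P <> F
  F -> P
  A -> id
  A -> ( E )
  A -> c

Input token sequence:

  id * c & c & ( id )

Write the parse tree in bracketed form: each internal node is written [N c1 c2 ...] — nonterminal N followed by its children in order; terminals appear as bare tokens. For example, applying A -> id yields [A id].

[E [E [T [F [P [A id]]]]] * [T [F [P [P [P [A c]] & [A c]] & [A ( [E [T [F [P [A id]]]]] )]]]]]

E
E * T
T * T
F * T
P * T
A * T
id * T
id * F
id * P
id * P & A
id * P & A & A
id * A & A & A
id * c & A & A
id * c & c & A
id * c & c & ( E )
id * c & c & ( T )
id * c & c & ( F )
id * c & c & ( P )
id * c & c & ( A )
id * c & c & ( id )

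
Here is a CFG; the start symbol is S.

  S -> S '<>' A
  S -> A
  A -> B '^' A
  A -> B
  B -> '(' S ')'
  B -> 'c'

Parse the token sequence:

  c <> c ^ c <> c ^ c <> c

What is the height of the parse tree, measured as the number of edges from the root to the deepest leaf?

6

[S [S [S [S [A [B c]]] <> [A [B c] ^ [A [B c]]]] <> [A [B c] ^ [A [B c]]]] <> [A [B c]]]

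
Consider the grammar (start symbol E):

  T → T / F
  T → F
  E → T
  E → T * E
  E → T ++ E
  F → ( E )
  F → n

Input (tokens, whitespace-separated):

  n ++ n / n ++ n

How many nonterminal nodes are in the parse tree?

[E [T [F n]] ++ [E [T [T [F n]] / [F n]] ++ [E [T [F n]]]]]

11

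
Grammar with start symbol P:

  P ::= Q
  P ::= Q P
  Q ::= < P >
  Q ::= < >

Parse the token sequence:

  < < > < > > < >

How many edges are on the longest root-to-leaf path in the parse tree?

[P [Q < [P [Q < >] [P [Q < >]]] >] [P [Q < >]]]

5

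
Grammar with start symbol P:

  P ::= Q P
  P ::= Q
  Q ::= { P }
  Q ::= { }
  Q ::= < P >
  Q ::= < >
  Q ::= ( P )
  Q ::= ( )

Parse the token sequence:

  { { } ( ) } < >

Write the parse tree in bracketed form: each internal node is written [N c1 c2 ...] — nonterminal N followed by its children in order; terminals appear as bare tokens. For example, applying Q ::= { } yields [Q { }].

[P [Q { [P [Q { }] [P [Q ( )]]] }] [P [Q < >]]]

P
Q P
{ P } P
{ Q P } P
{ { } P } P
{ { } Q } P
{ { } ( ) } P
{ { } ( ) } Q
{ { } ( ) } < >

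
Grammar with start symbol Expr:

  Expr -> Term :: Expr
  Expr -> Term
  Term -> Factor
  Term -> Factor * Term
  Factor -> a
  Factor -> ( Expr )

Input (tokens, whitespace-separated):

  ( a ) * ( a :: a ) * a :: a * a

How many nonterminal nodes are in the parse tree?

21

[Expr [Term [Factor ( [Expr [Term [Factor a]]] )] * [Term [Factor ( [Expr [Term [Factor a]] :: [Expr [Term [Factor a]]]] )] * [Term [Factor a]]]] :: [Expr [Term [Factor a] * [Term [Factor a]]]]]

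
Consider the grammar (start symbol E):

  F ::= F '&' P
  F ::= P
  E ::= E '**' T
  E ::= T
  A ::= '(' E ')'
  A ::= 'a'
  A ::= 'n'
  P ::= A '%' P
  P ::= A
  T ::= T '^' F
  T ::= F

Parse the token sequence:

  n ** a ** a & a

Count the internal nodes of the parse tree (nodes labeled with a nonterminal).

18

[E [E [E [T [F [P [A n]]]]] ** [T [F [P [A a]]]]] ** [T [F [F [P [A a]]] & [P [A a]]]]]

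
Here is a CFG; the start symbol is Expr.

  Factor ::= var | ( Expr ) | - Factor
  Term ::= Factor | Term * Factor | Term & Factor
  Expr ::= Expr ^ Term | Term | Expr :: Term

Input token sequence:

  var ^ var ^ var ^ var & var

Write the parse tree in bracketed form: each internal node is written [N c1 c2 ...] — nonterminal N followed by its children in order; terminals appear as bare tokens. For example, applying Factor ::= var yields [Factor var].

Expr
Expr ^ Term
Expr ^ Term ^ Term
Expr ^ Term ^ Term ^ Term
Term ^ Term ^ Term ^ Term
Factor ^ Term ^ Term ^ Term
var ^ Term ^ Term ^ Term
var ^ Factor ^ Term ^ Term
var ^ var ^ Term ^ Term
var ^ var ^ Factor ^ Term
var ^ var ^ var ^ Term
var ^ var ^ var ^ Term & Factor
var ^ var ^ var ^ Factor & Factor
var ^ var ^ var ^ var & Factor
var ^ var ^ var ^ var & var

[Expr [Expr [Expr [Expr [Term [Factor var]]] ^ [Term [Factor var]]] ^ [Term [Factor var]]] ^ [Term [Term [Factor var]] & [Factor var]]]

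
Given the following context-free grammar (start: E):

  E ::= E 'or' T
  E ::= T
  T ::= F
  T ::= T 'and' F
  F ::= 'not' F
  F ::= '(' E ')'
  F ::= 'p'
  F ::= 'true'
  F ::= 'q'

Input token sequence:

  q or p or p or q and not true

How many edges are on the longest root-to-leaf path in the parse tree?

6

[E [E [E [E [T [F q]]] or [T [F p]]] or [T [F p]]] or [T [T [F q]] and [F not [F true]]]]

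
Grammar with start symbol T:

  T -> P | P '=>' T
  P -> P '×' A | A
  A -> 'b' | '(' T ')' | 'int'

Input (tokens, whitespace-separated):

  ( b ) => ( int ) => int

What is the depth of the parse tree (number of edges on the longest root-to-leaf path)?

[T [P [A ( [T [P [A b]]] )]] => [T [P [A ( [T [P [A int]]] )]] => [T [P [A int]]]]]

7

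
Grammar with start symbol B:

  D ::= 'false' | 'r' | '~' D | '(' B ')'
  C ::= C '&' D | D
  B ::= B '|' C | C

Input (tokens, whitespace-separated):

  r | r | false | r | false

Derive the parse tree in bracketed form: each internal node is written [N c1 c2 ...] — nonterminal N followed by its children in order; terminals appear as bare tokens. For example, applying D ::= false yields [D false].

B
B | C
B | C | C
B | C | C | C
B | C | C | C | C
C | C | C | C | C
D | C | C | C | C
r | C | C | C | C
r | D | C | C | C
r | r | C | C | C
r | r | D | C | C
r | r | false | C | C
r | r | false | D | C
r | r | false | r | C
r | r | false | r | D
r | r | false | r | false

[B [B [B [B [B [C [D r]]] | [C [D r]]] | [C [D false]]] | [C [D r]]] | [C [D false]]]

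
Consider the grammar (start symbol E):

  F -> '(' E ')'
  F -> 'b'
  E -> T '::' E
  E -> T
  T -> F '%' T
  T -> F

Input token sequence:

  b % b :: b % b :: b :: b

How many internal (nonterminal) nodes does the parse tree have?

16

[E [T [F b] % [T [F b]]] :: [E [T [F b] % [T [F b]]] :: [E [T [F b]] :: [E [T [F b]]]]]]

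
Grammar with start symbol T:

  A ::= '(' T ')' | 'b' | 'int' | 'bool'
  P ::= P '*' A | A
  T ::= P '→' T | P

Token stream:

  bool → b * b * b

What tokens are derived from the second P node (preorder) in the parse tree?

[T [P [A bool]] → [T [P [P [P [A b]] * [A b]] * [A b]]]]

b * b * b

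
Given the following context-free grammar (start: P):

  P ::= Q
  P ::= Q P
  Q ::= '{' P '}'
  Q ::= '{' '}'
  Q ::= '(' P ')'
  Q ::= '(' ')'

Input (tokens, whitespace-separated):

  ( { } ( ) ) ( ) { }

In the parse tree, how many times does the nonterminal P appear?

5

[P [Q ( [P [Q { }] [P [Q ( )]]] )] [P [Q ( )] [P [Q { }]]]]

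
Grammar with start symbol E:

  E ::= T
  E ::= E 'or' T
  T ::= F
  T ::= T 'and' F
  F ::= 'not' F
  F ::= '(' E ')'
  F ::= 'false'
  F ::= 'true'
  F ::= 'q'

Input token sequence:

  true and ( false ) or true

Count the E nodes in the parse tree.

3

[E [E [T [T [F true]] and [F ( [E [T [F false]]] )]]] or [T [F true]]]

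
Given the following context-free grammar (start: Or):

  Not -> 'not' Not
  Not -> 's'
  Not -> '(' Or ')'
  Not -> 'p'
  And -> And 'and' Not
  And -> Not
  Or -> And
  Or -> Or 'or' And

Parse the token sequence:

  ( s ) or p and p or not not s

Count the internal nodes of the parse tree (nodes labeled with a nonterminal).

16

[Or [Or [Or [And [Not ( [Or [And [Not s]]] )]]] or [And [And [Not p]] and [Not p]]] or [And [Not not [Not not [Not s]]]]]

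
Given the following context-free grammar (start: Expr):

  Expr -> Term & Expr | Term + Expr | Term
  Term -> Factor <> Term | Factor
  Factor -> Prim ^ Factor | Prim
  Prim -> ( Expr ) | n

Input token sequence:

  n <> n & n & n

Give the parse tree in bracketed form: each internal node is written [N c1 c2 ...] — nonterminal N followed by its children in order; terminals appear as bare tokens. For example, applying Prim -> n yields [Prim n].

[Expr [Term [Factor [Prim n]] <> [Term [Factor [Prim n]]]] & [Expr [Term [Factor [Prim n]]] & [Expr [Term [Factor [Prim n]]]]]]

Expr
Term & Expr
Factor <> Term & Expr
Prim <> Term & Expr
n <> Term & Expr
n <> Factor & Expr
n <> Prim & Expr
n <> n & Expr
n <> n & Term & Expr
n <> n & Factor & Expr
n <> n & Prim & Expr
n <> n & n & Expr
n <> n & n & Term
n <> n & n & Factor
n <> n & n & Prim
n <> n & n & n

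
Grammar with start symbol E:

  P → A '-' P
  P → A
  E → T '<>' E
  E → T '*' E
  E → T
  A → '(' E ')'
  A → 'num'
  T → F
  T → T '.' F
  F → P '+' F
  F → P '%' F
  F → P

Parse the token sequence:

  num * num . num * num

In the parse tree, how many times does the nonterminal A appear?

4

[E [T [F [P [A num]]]] * [E [T [T [F [P [A num]]]] . [F [P [A num]]]] * [E [T [F [P [A num]]]]]]]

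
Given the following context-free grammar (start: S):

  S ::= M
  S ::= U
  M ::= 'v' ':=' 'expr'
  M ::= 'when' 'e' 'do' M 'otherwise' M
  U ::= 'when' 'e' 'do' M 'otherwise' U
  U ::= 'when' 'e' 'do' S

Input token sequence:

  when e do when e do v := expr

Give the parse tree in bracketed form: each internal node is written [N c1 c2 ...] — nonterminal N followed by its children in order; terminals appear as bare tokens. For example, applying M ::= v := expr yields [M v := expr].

S
U
when e do S
when e do U
when e do when e do S
when e do when e do M
when e do when e do v := expr

[S [U when e do [S [U when e do [S [M v := expr]]]]]]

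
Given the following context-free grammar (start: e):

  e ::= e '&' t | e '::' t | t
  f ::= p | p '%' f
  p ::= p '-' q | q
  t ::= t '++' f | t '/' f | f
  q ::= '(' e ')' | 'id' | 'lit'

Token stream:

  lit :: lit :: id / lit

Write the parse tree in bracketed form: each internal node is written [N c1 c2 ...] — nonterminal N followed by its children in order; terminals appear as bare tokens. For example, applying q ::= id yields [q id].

e
e :: t
e :: t :: t
t :: t :: t
f :: t :: t
p :: t :: t
q :: t :: t
lit :: t :: t
lit :: f :: t
lit :: p :: t
lit :: q :: t
lit :: lit :: t
lit :: lit :: t / f
lit :: lit :: f / f
lit :: lit :: p / f
lit :: lit :: q / f
lit :: lit :: id / f
lit :: lit :: id / p
lit :: lit :: id / q
lit :: lit :: id / lit

[e [e [e [t [f [p [q lit]]]]] :: [t [f [p [q lit]]]]] :: [t [t [f [p [q id]]]] / [f [p [q lit]]]]]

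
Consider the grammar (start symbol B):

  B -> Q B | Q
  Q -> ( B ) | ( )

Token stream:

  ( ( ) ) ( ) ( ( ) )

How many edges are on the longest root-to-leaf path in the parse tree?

6

[B [Q ( [B [Q ( )]] )] [B [Q ( )] [B [Q ( [B [Q ( )]] )]]]]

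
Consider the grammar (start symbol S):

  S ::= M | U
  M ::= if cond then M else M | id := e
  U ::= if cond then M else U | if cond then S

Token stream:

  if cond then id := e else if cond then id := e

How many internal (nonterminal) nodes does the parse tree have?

6

[S [U if cond then [M id := e] else [U if cond then [S [M id := e]]]]]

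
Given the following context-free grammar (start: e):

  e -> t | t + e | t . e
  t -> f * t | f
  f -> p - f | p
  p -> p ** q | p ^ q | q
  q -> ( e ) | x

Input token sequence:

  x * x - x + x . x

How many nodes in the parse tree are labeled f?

5

[e [t [f [p [q x]]] * [t [f [p [q x]] - [f [p [q x]]]]]] + [e [t [f [p [q x]]]] . [e [t [f [p [q x]]]]]]]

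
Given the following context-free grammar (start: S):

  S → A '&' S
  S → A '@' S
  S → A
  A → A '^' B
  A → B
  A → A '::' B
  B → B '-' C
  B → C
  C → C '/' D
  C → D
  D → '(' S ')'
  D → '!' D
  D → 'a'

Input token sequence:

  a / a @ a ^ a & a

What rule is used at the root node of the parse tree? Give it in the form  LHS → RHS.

S → A '@' S

[S [A [B [C [C [D a]] / [D a]]]] @ [S [A [A [B [C [D a]]]] ^ [B [C [D a]]]] & [S [A [B [C [D a]]]]]]]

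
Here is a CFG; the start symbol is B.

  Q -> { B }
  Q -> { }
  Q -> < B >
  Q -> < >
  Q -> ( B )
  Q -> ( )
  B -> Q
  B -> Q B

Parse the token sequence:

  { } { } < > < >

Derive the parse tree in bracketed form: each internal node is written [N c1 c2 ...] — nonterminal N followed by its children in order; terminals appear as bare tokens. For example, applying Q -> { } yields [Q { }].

B
Q B
{ } B
{ } Q B
{ } { } B
{ } { } Q B
{ } { } < > B
{ } { } < > Q
{ } { } < > < >

[B [Q { }] [B [Q { }] [B [Q < >] [B [Q < >]]]]]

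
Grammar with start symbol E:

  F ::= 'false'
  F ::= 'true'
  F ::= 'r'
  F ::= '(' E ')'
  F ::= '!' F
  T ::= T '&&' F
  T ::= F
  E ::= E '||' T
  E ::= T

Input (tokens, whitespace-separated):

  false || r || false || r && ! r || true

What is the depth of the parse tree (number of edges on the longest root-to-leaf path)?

7

[E [E [E [E [E [T [F false]]] || [T [F r]]] || [T [F false]]] || [T [T [F r]] && [F ! [F r]]]] || [T [F true]]]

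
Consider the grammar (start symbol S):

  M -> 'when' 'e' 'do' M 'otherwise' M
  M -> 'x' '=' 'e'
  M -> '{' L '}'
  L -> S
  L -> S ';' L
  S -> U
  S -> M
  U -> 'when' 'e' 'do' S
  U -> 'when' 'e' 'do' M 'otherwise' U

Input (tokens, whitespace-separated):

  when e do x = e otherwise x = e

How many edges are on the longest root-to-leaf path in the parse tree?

[S [M when e do [M x = e] otherwise [M x = e]]]

3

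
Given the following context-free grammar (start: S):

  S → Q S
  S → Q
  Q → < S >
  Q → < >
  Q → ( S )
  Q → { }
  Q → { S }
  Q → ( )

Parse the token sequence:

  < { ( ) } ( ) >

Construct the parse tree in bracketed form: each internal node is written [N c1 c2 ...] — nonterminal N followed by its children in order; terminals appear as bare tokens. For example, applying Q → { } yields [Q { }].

[S [Q < [S [Q { [S [Q ( )]] }] [S [Q ( )]]] >]]

S
Q
< S >
< Q S >
< { S } S >
< { Q } S >
< { ( ) } S >
< { ( ) } Q >
< { ( ) } ( ) >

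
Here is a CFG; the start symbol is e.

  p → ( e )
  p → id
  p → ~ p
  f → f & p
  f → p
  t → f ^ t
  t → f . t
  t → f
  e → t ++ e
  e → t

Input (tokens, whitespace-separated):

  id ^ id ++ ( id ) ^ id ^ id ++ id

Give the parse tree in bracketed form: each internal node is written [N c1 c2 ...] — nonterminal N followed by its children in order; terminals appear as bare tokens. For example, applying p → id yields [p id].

[e [t [f [p id]] ^ [t [f [p id]]]] ++ [e [t [f [p ( [e [t [f [p id]]]] )]] ^ [t [f [p id]] ^ [t [f [p id]]]]] ++ [e [t [f [p id]]]]]]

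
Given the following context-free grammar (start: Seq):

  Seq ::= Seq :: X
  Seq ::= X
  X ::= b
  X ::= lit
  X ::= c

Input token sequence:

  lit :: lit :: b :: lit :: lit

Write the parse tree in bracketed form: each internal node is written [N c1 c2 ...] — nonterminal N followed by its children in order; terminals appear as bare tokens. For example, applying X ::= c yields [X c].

Seq
Seq :: X
Seq :: X :: X
Seq :: X :: X :: X
Seq :: X :: X :: X :: X
X :: X :: X :: X :: X
lit :: X :: X :: X :: X
lit :: lit :: X :: X :: X
lit :: lit :: b :: X :: X
lit :: lit :: b :: lit :: X
lit :: lit :: b :: lit :: lit

[Seq [Seq [Seq [Seq [Seq [X lit]] :: [X lit]] :: [X b]] :: [X lit]] :: [X lit]]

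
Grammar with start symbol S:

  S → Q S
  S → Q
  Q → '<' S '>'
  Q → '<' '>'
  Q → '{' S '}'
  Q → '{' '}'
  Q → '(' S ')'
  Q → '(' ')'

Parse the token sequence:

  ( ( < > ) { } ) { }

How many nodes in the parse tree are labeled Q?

5

[S [Q ( [S [Q ( [S [Q < >]] )] [S [Q { }]]] )] [S [Q { }]]]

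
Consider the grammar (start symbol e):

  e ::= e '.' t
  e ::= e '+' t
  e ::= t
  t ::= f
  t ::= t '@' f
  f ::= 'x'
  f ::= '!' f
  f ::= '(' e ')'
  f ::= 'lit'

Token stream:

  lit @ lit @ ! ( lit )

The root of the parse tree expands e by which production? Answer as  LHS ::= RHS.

e ::= t

[e [t [t [t [f lit]] @ [f lit]] @ [f ! [f ( [e [t [f lit]]] )]]]]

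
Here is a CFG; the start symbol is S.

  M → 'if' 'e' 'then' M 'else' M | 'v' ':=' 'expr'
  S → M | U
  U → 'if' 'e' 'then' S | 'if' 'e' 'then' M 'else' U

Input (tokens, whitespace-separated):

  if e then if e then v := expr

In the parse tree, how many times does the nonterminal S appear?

3

[S [U if e then [S [U if e then [S [M v := expr]]]]]]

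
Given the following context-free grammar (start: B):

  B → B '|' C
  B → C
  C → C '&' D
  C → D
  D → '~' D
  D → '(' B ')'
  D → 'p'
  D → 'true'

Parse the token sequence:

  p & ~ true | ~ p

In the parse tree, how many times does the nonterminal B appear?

[B [B [C [C [D p]] & [D ~ [D true]]]] | [C [D ~ [D p]]]]

2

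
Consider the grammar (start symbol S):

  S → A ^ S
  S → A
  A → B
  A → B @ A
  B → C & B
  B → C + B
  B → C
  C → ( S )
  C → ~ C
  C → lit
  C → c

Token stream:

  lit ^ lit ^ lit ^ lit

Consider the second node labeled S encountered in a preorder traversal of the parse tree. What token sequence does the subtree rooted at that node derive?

lit ^ lit ^ lit

[S [A [B [C lit]]] ^ [S [A [B [C lit]]] ^ [S [A [B [C lit]]] ^ [S [A [B [C lit]]]]]]]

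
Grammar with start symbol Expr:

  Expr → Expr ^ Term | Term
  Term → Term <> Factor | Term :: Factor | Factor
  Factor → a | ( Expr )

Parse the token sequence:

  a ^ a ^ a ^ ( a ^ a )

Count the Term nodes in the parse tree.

6

[Expr [Expr [Expr [Expr [Term [Factor a]]] ^ [Term [Factor a]]] ^ [Term [Factor a]]] ^ [Term [Factor ( [Expr [Expr [Term [Factor a]]] ^ [Term [Factor a]]] )]]]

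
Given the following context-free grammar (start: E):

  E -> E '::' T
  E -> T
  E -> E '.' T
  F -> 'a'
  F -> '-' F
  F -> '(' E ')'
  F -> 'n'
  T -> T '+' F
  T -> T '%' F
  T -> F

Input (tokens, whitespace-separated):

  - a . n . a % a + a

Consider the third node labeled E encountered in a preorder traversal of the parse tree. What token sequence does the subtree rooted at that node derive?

[E [E [E [T [F - [F a]]]] . [T [F n]]] . [T [T [T [F a]] % [F a]] + [F a]]]

- a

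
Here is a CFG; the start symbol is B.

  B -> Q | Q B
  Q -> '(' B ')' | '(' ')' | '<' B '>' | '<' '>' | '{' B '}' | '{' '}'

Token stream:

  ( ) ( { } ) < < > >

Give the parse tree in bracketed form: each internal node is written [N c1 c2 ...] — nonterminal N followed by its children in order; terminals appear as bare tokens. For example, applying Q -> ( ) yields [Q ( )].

[B [Q ( )] [B [Q ( [B [Q { }]] )] [B [Q < [B [Q < >]] >]]]]

B
Q B
( ) B
( ) Q B
( ) ( B ) B
( ) ( Q ) B
( ) ( { } ) B
( ) ( { } ) Q
( ) ( { } ) < B >
( ) ( { } ) < Q >
( ) ( { } ) < < > >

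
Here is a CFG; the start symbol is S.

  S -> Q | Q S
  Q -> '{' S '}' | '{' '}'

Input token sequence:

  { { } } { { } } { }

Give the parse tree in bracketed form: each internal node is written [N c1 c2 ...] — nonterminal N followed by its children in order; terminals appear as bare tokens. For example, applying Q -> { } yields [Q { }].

[S [Q { [S [Q { }]] }] [S [Q { [S [Q { }]] }] [S [Q { }]]]]

S
Q S
{ S } S
{ Q } S
{ { } } S
{ { } } Q S
{ { } } { S } S
{ { } } { Q } S
{ { } } { { } } S
{ { } } { { } } Q
{ { } } { { } } { }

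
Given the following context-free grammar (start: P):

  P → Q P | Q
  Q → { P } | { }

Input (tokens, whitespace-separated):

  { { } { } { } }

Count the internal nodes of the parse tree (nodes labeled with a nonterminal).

[P [Q { [P [Q { }] [P [Q { }] [P [Q { }]]]] }]]

8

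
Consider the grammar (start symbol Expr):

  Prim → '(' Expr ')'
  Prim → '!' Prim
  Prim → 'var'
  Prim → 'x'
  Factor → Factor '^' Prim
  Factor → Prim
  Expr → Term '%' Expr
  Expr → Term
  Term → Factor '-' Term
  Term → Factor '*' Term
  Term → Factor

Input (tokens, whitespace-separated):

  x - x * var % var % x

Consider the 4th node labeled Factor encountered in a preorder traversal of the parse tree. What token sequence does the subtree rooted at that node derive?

[Expr [Term [Factor [Prim x]] - [Term [Factor [Prim x]] * [Term [Factor [Prim var]]]]] % [Expr [Term [Factor [Prim var]]] % [Expr [Term [Factor [Prim x]]]]]]

var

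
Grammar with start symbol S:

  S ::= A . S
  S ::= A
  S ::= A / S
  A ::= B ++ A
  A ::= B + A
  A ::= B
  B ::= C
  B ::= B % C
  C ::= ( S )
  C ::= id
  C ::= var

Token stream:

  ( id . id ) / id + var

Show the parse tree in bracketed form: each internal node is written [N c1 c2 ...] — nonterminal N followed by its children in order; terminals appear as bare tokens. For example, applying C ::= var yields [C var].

S
A / S
B / S
C / S
( S ) / S
( A . S ) / S
( B . S ) / S
( C . S ) / S
( id . S ) / S
( id . A ) / S
( id . B ) / S
( id . C ) / S
( id . id ) / S
( id . id ) / A
( id . id ) / B + A
( id . id ) / C + A
( id . id ) / id + A
( id . id ) / id + B
( id . id ) / id + C
( id . id ) / id + var

[S [A [B [C ( [S [A [B [C id]]] . [S [A [B [C id]]]]] )]]] / [S [A [B [C id]] + [A [B [C var]]]]]]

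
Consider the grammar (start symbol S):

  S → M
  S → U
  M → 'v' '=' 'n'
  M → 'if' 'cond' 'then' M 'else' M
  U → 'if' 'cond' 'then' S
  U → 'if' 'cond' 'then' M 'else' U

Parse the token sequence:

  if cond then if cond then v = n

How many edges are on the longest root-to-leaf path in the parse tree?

[S [U if cond then [S [U if cond then [S [M v = n]]]]]]

6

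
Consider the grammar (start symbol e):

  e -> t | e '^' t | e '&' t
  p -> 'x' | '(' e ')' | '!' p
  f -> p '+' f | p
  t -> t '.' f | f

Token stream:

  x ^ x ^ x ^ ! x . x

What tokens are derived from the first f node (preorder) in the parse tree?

x

[e [e [e [e [t [f [p x]]]] ^ [t [f [p x]]]] ^ [t [f [p x]]]] ^ [t [t [f [p ! [p x]]]] . [f [p x]]]]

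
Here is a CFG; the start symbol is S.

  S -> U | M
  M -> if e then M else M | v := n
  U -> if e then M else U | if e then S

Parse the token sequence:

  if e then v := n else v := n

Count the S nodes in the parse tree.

1

[S [M if e then [M v := n] else [M v := n]]]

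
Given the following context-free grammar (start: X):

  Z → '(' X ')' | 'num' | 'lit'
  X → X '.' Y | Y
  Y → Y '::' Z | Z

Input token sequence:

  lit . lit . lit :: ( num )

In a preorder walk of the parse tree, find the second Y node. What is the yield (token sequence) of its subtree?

lit

[X [X [X [Y [Z lit]]] . [Y [Z lit]]] . [Y [Y [Z lit]] :: [Z ( [X [Y [Z num]]] )]]]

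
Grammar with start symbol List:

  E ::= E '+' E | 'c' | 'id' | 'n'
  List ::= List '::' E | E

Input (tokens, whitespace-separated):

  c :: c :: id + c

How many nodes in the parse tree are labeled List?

3

[List [List [List [E c]] :: [E c]] :: [E [E id] + [E c]]]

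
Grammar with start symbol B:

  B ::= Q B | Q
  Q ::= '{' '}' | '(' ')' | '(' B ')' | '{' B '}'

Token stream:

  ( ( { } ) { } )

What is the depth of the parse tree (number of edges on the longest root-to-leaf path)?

6

[B [Q ( [B [Q ( [B [Q { }]] )] [B [Q { }]]] )]]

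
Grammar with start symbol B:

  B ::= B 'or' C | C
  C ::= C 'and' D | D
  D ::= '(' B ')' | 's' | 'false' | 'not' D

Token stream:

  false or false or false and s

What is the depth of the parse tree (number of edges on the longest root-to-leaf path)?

[B [B [B [C [D false]]] or [C [D false]]] or [C [C [D false]] and [D s]]]

5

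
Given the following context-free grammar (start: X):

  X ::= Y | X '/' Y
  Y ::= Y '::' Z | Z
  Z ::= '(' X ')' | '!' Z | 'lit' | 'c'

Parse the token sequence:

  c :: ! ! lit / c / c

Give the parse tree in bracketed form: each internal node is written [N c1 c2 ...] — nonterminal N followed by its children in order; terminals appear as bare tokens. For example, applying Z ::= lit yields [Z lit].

X
X / Y
X / Y / Y
Y / Y / Y
Y :: Z / Y / Y
Z :: Z / Y / Y
c :: Z / Y / Y
c :: ! Z / Y / Y
c :: ! ! Z / Y / Y
c :: ! ! lit / Y / Y
c :: ! ! lit / Z / Y
c :: ! ! lit / c / Y
c :: ! ! lit / c / Z
c :: ! ! lit / c / c

[X [X [X [Y [Y [Z c]] :: [Z ! [Z ! [Z lit]]]]] / [Y [Z c]]] / [Y [Z c]]]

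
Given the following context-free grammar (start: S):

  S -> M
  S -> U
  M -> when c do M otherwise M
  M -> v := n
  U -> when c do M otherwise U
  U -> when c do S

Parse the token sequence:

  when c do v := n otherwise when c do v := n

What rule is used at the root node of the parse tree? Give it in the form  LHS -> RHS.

S -> U

[S [U when c do [M v := n] otherwise [U when c do [S [M v := n]]]]]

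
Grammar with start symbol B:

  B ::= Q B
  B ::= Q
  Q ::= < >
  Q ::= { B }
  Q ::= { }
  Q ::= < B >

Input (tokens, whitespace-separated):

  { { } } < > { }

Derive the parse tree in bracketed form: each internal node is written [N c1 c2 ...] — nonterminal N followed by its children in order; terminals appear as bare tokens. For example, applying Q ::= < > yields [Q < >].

[B [Q { [B [Q { }]] }] [B [Q < >] [B [Q { }]]]]

B
Q B
{ B } B
{ Q } B
{ { } } B
{ { } } Q B
{ { } } < > B
{ { } } < > Q
{ { } } < > { }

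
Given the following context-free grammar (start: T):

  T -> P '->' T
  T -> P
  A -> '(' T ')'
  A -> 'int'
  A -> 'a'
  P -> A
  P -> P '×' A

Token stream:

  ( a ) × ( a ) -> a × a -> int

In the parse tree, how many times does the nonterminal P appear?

[T [P [P [A ( [T [P [A a]]] )]] × [A ( [T [P [A a]]] )]] -> [T [P [P [A a]] × [A a]] -> [T [P [A int]]]]]

7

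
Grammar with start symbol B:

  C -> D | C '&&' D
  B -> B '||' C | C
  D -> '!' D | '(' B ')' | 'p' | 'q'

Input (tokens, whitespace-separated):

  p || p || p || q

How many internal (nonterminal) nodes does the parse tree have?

[B [B [B [B [C [D p]]] || [C [D p]]] || [C [D p]]] || [C [D q]]]

12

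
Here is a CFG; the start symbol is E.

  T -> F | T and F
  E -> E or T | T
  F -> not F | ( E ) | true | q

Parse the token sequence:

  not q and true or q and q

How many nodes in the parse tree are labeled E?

[E [E [T [T [F not [F q]]] and [F true]]] or [T [T [F q]] and [F q]]]

2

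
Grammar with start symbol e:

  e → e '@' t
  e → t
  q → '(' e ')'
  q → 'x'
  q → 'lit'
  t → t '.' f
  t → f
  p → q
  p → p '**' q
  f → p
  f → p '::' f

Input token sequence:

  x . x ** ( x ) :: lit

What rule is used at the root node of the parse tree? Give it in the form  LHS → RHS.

[e [t [t [f [p [q x]]]] . [f [p [p [q x]] ** [q ( [e [t [f [p [q x]]]]] )]] :: [f [p [q lit]]]]]]

e → t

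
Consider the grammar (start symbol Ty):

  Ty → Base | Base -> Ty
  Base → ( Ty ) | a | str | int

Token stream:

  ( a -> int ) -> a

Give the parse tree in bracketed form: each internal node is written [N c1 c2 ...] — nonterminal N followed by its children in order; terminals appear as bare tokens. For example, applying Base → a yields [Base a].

[Ty [Base ( [Ty [Base a] -> [Ty [Base int]]] )] -> [Ty [Base a]]]

Ty
Base -> Ty
( Ty ) -> Ty
( Base -> Ty ) -> Ty
( a -> Ty ) -> Ty
( a -> Base ) -> Ty
( a -> int ) -> Ty
( a -> int ) -> Base
( a -> int ) -> a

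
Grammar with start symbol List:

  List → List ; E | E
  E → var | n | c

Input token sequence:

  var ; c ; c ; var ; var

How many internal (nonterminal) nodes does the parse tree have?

10

[List [List [List [List [List [E var]] ; [E c]] ; [E c]] ; [E var]] ; [E var]]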